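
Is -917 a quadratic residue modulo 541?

(-917/541)
  = (917/541)    [541 ≡ 1 mod 4 ⇒ (-1/541) = +1]
  = (376/541)    [917 ≡ 376 mod 541]
  = -(47/541)    [541 ≡ 5 mod 8 ⇒ (2/541)^3 = -1]
  = -(541/47)    [QR: 541 ≡ 1 mod 4, sign kept]
  = -(24/47)    [541 ≡ 24 mod 47]
  = -(3/47)    [47 ≡ 7 mod 8 ⇒ (2/47)^3 = +1]
  = (47/3)    [QR: both ≡ 3 mod 4, sign flips]
  = (2/3)    [47 ≡ 2 mod 3]
  = -(1/3)    [3 ≡ 3 mod 8 ⇒ (2/3) = -1]
  = -1    [(1/3) = 1]
(-917/541) = -1, and 541 is prime, so -917 is not a quadratic residue mod 541.

no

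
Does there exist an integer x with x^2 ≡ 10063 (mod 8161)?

yes

Reduce the numerator: 10063 ≡ 1902 (mod 8161), so (10063/8161) = (1902/8161).
Factor out 2: 1902 = 2·951. Since 8161 ≡ 1 (mod 8), (2/8161) = +1. Now have (951/8161).
8161 ≡ 1 (mod 4), so quadratic reciprocity gives (951/8161) = (8161/951). Reduce: 8161 ≡ 553 (mod 951). Now have (553/951).
553 ≡ 1 (mod 4), so quadratic reciprocity gives (553/951) = (951/553). Reduce: 951 ≡ 398 (mod 553). Now have (398/553).
Factor out 2: 398 = 2·199. Since 553 ≡ 1 (mod 8), (2/553) = +1. Now have (199/553).
553 ≡ 1 (mod 4), so quadratic reciprocity gives (199/553) = (553/199). Reduce: 553 ≡ 155 (mod 199). Now have (155/199).
Both 155 ≡ 3 and 199 ≡ 3 (mod 4), so reciprocity gives (155/199) = -(199/155). Reduce: 199 ≡ 44 (mod 155). Now have -(44/155).
Factor out 2: 44 = 2^2·11. Since 155 ≡ 3 (mod 8), (2/155) = -1, and (2/155)^2 = +1. Now have -(11/155).
Both 11 ≡ 3 and 155 ≡ 3 (mod 4), so reciprocity gives (11/155) = -(155/11). Reduce: 155 ≡ 1 (mod 11). Now have (1/11).
(1/11) = 1. Collecting the sign factors: 1.
The Legendre symbol is 1, so x^2 ≡ 10063 (mod 8161) has solution.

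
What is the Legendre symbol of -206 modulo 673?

1

(-206/673)
  = (467/673)    [-206 ≡ 467 mod 673]
  = (673/467)    [QR: 673 ≡ 1 mod 4, sign kept]
  = (206/467)    [673 ≡ 206 mod 467]
  = -(103/467)    [467 ≡ 3 mod 8 ⇒ (2/467) = -1]
  = (467/103)    [QR: both ≡ 3 mod 4, sign flips]
  = (55/103)    [467 ≡ 55 mod 103]
  = -(103/55)    [QR: both ≡ 3 mod 4, sign flips]
  = -(48/55)    [103 ≡ 48 mod 55]
  = -(3/55)    [55 ≡ 7 mod 8 ⇒ (2/55)^4 = +1]
  = (55/3)    [QR: both ≡ 3 mod 4, sign flips]
  = (1/3)    [55 ≡ 1 mod 3]
  = 1    [(1/3) = 1]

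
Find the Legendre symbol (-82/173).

(-82/173)
  = (82/173)    [173 ≡ 1 mod 4 ⇒ (-1/173) = +1]
  = -(41/173)    [173 ≡ 5 mod 8 ⇒ (2/173) = -1]
  = -(173/41)    [QR: 41 ≡ 1 mod 4, sign kept]
  = -(9/41)    [173 ≡ 9 mod 41]
  = -(41/9)    [QR: 9 ≡ 1 mod 4, sign kept]
  = -(5/9)    [41 ≡ 5 mod 9]
  = -(9/5)    [QR: 5 ≡ 1 mod 4, sign kept]
  = -(4/5)    [9 ≡ 4 mod 5]
  = -(1/5)    [5 ≡ 5 mod 8 ⇒ (2/5)^2 = +1]
  = -1    [(1/5) = 1]

-1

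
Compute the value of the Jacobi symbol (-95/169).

Pull out -1: (-95/169) = (-1/169)·(95/169). Since 169 ≡ 1 (mod 4), (-1/169) = +1. Now have (95/169).
169 ≡ 1 (mod 4), so quadratic reciprocity gives (95/169) = (169/95). Reduce: 169 ≡ 74 (mod 95). Now have (74/95).
Factor out 2: 74 = 2·37. Since 95 ≡ 7 (mod 8), (2/95) = +1. Now have (37/95).
37 ≡ 1 (mod 4), so quadratic reciprocity gives (37/95) = (95/37). Reduce: 95 ≡ 21 (mod 37). Now have (21/37).
21 ≡ 1 (mod 4), so quadratic reciprocity gives (21/37) = (37/21). Reduce: 37 ≡ 16 (mod 21). Now have (16/21).
Factor out 2: 16 = 2^4. Since 21 ≡ 5 (mod 8), (2/21) = -1, and (2/21)^4 = +1. Now have (1/21).
(1/21) = 1. Collecting the sign factors: 1.

1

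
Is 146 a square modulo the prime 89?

(146/89)
  = (57/89)    [146 ≡ 57 mod 89]
  = (89/57)    [QR: 57 ≡ 1 mod 4, sign kept]
  = (32/57)    [89 ≡ 32 mod 57]
  = (1/57)    [57 ≡ 1 mod 8 ⇒ (2/57)^5 = +1]
  = 1    [(1/57) = 1]
The Legendre symbol is 1, so x^2 ≡ 146 (mod 89) has solution.

yes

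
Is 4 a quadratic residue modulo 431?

Factor out 2: 4 = 2^2. Since 431 ≡ 7 (mod 8), (2/431) = +1, and (2/431)^2 = +1. Now have (1/431).
(1/431) = 1. Collecting the sign factors: 1.
The Legendre symbol is 1, so x^2 ≡ 4 (mod 431) has solution.

yes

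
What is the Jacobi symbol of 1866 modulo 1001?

(1866/1001)
  = (865/1001)    [1866 ≡ 865 mod 1001]
  = (1001/865)    [QR: 865 ≡ 1 mod 4, sign kept]
  = (136/865)    [1001 ≡ 136 mod 865]
  = (17/865)    [865 ≡ 1 mod 8 ⇒ (2/865)^3 = +1]
  = (865/17)    [QR: 17 ≡ 1 mod 4, sign kept]
  = (15/17)    [865 ≡ 15 mod 17]
  = (17/15)    [QR: 17 ≡ 1 mod 4, sign kept]
  = (2/15)    [17 ≡ 2 mod 15]
  = (1/15)    [15 ≡ 7 mod 8 ⇒ (2/15) = +1]
  = 1    [(1/15) = 1]

1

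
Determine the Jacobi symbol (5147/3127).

(5147/3127)
  = (2020/3127)    [5147 ≡ 2020 mod 3127]
  = (505/3127)    [3127 ≡ 7 mod 8 ⇒ (2/3127)^2 = +1]
  = (3127/505)    [QR: 505 ≡ 1 mod 4, sign kept]
  = (97/505)    [3127 ≡ 97 mod 505]
  = (505/97)    [QR: 97 ≡ 1 mod 4, sign kept]
  = (20/97)    [505 ≡ 20 mod 97]
  = (5/97)    [97 ≡ 1 mod 8 ⇒ (2/97)^2 = +1]
  = (97/5)    [QR: 5 ≡ 1 mod 4, sign kept]
  = (2/5)    [97 ≡ 2 mod 5]
  = -(1/5)    [5 ≡ 5 mod 8 ⇒ (2/5) = -1]
  = -1    [(1/5) = 1]

-1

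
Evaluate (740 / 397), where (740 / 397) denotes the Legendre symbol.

Reduce the numerator: 740 ≡ 343 (mod 397), so (740 / 397) = (343 / 397).
397 ≡ 1 (mod 4), so quadratic reciprocity gives (343 / 397) = (397 / 343). Reduce: 397 ≡ 54 (mod 343). Now have (54 / 343).
Factor out 2: 54 = 2·27. Since 343 ≡ 7 (mod 8), (2 / 343) = +1. Now have (27 / 343).
Both 27 ≡ 3 and 343 ≡ 3 (mod 4), so reciprocity gives (27 / 343) = -(343 / 27). Reduce: 343 ≡ 19 (mod 27). Now have -(19 / 27).
Both 19 ≡ 3 and 27 ≡ 3 (mod 4), so reciprocity gives (19 / 27) = -(27 / 19). Reduce: 27 ≡ 8 (mod 19). Now have (8 / 19).
Factor out 2: 8 = 2^3. Since 19 ≡ 3 (mod 8), (2 / 19) = -1, and (2 / 19)^3 = -1. Now have -(1 / 19).
(1 / 19) = 1. Collecting the sign factors: -1.

-1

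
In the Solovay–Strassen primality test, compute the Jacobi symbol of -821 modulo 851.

Pull out -1: (-821/851) = (-1/851)·(821/851). Since 851 ≡ 3 (mod 4), (-1/851) = -1. Now have -(821/851).
821 ≡ 1 (mod 4), so quadratic reciprocity gives (821/851) = (851/821). Reduce: 851 ≡ 30 (mod 821). Now have -(30/821).
Factor out 2: 30 = 2·15. Since 821 ≡ 5 (mod 8), (2/821) = -1. Now have (15/821).
821 ≡ 1 (mod 4), so quadratic reciprocity gives (15/821) = (821/15). Reduce: 821 ≡ 11 (mod 15). Now have (11/15).
Both 11 ≡ 3 and 15 ≡ 3 (mod 4), so reciprocity gives (11/15) = -(15/11). Reduce: 15 ≡ 4 (mod 11). Now have -(4/11).
Factor out 2: 4 = 2^2. Since 11 ≡ 3 (mod 8), (2/11) = -1, and (2/11)^2 = +1. Now have -(1/11).
(1/11) = 1. Collecting the sign factors: -1.

-1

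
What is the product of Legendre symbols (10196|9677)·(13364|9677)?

-1

By multiplicativity, (10196·13364|9677) = (10196|9677)·(13364|9677).
First factor (10196|9677):
Reduce the numerator: 10196 ≡ 519 (mod 9677), so (10196|9677) = (519|9677).
9677 ≡ 1 (mod 4), so quadratic reciprocity gives (519|9677) = (9677|519). Reduce: 9677 ≡ 335 (mod 519). Now have (335|519).
Both 335 ≡ 3 and 519 ≡ 3 (mod 4), so reciprocity gives (335|519) = -(519|335). Reduce: 519 ≡ 184 (mod 335). Now have -(184|335).
Factor out 2: 184 = 2^3·23. Since 335 ≡ 7 (mod 8), (2|335) = +1, and (2|335)^3 = +1. Now have -(23|335).
Both 23 ≡ 3 and 335 ≡ 3 (mod 4), so reciprocity gives (23|335) = -(335|23). Reduce: 335 ≡ 13 (mod 23). Now have (13|23).
13 ≡ 1 (mod 4), so quadratic reciprocity gives (13|23) = (23|13). Reduce: 23 ≡ 10 (mod 13). Now have (10|13).
Factor out 2: 10 = 2·5. Since 13 ≡ 5 (mod 8), (2|13) = -1. Now have -(5|13).
5 ≡ 1 (mod 4), so quadratic reciprocity gives (5|13) = (13|5). Reduce: 13 ≡ 3 (mod 5). Now have -(3|5).
5 ≡ 1 (mod 4), so quadratic reciprocity gives (3|5) = (5|3). Reduce: 5 ≡ 2 (mod 3). Now have -(2|3).
Factor out 2: 2 = 2. Since 3 ≡ 3 (mod 8), (2|3) = -1. Now have (1|3).
(1|3) = 1. Collecting the sign factors: 1.
Second factor (13364|9677):
Reduce the numerator: 13364 ≡ 3687 (mod 9677), so (13364|9677) = (3687|9677).
9677 ≡ 1 (mod 4), so quadratic reciprocity gives (3687|9677) = (9677|3687). Reduce: 9677 ≡ 2303 (mod 3687). Now have (2303|3687).
Both 2303 ≡ 3 and 3687 ≡ 3 (mod 4), so reciprocity gives (2303|3687) = -(3687|2303). Reduce: 3687 ≡ 1384 (mod 2303). Now have -(1384|2303).
Factor out 2: 1384 = 2^3·173. Since 2303 ≡ 7 (mod 8), (2|2303) = +1, and (2|2303)^3 = +1. Now have -(173|2303).
173 ≡ 1 (mod 4), so quadratic reciprocity gives (173|2303) = (2303|173). Reduce: 2303 ≡ 54 (mod 173). Now have -(54|173).
Factor out 2: 54 = 2·27. Since 173 ≡ 5 (mod 8), (2|173) = -1. Now have (27|173).
173 ≡ 1 (mod 4), so quadratic reciprocity gives (27|173) = (173|27). Reduce: 173 ≡ 11 (mod 27). Now have (11|27).
Both 11 ≡ 3 and 27 ≡ 3 (mod 4), so reciprocity gives (11|27) = -(27|11). Reduce: 27 ≡ 5 (mod 11). Now have -(5|11).
5 ≡ 1 (mod 4), so quadratic reciprocity gives (5|11) = (11|5). Reduce: 11 ≡ 1 (mod 5). Now have -(1|5).
(1|5) = 1. Collecting the sign factors: -1.
Product: (1)·(-1) = -1.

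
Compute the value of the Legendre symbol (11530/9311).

Reduce the numerator: 11530 ≡ 2219 (mod 9311), so (11530/9311) = (2219/9311).
Both 2219 ≡ 3 and 9311 ≡ 3 (mod 4), so reciprocity gives (2219/9311) = -(9311/2219). Reduce: 9311 ≡ 435 (mod 2219). Now have -(435/2219).
Both 435 ≡ 3 and 2219 ≡ 3 (mod 4), so reciprocity gives (435/2219) = -(2219/435). Reduce: 2219 ≡ 44 (mod 435). Now have (44/435).
Factor out 2: 44 = 2^2·11. Since 435 ≡ 3 (mod 8), (2/435) = -1, and (2/435)^2 = +1. Now have (11/435).
Both 11 ≡ 3 and 435 ≡ 3 (mod 4), so reciprocity gives (11/435) = -(435/11). Reduce: 435 ≡ 6 (mod 11). Now have -(6/11).
Factor out 2: 6 = 2·3. Since 11 ≡ 3 (mod 8), (2/11) = -1. Now have (3/11).
Both 3 ≡ 3 and 11 ≡ 3 (mod 4), so reciprocity gives (3/11) = -(11/3). Reduce: 11 ≡ 2 (mod 3). Now have -(2/3).
Factor out 2: 2 = 2. Since 3 ≡ 3 (mod 8), (2/3) = -1. Now have (1/3).
(1/3) = 1. Collecting the sign factors: 1.

1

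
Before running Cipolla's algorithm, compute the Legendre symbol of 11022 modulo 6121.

(11022/6121)
  = (4901/6121)    [11022 ≡ 4901 mod 6121]
  = (6121/4901)    [QR: 4901 ≡ 1 mod 4, sign kept]
  = (1220/4901)    [6121 ≡ 1220 mod 4901]
  = (305/4901)    [4901 ≡ 5 mod 8 ⇒ (2/4901)^2 = +1]
  = (4901/305)    [QR: 305 ≡ 1 mod 4, sign kept]
  = (21/305)    [4901 ≡ 21 mod 305]
  = (305/21)    [QR: 21 ≡ 1 mod 4, sign kept]
  = (11/21)    [305 ≡ 11 mod 21]
  = (21/11)    [QR: 21 ≡ 1 mod 4, sign kept]
  = (10/11)    [21 ≡ 10 mod 11]
  = -(5/11)    [11 ≡ 3 mod 8 ⇒ (2/11) = -1]
  = -(11/5)    [QR: 5 ≡ 1 mod 4, sign kept]
  = -(1/5)    [11 ≡ 1 mod 5]
  = -1    [(1/5) = 1]

-1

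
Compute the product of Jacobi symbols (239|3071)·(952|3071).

-1

By multiplicativity, (239·952|3071) = (239|3071)·(952|3071).
First factor (239|3071):
Both 239 ≡ 3 and 3071 ≡ 3 (mod 4), so reciprocity gives (239|3071) = -(3071|239). Reduce: 3071 ≡ 203 (mod 239). Now have -(203|239).
Both 203 ≡ 3 and 239 ≡ 3 (mod 4), so reciprocity gives (203|239) = -(239|203). Reduce: 239 ≡ 36 (mod 203). Now have (36|203).
Factor out 2: 36 = 2^2·9. Since 203 ≡ 3 (mod 8), (2|203) = -1, and (2|203)^2 = +1. Now have (9|203).
9 ≡ 1 (mod 4), so quadratic reciprocity gives (9|203) = (203|9). Reduce: 203 ≡ 5 (mod 9). Now have (5|9).
5 ≡ 1 (mod 4), so quadratic reciprocity gives (5|9) = (9|5). Reduce: 9 ≡ 4 (mod 5). Now have (4|5).
Factor out 2: 4 = 2^2. Since 5 ≡ 5 (mod 8), (2|5) = -1, and (2|5)^2 = +1. Now have (1|5).
(1|5) = 1. Collecting the sign factors: 1.
Second factor (952|3071):
Factor out 2: 952 = 2^3·119. Since 3071 ≡ 7 (mod 8), (2|3071) = +1, and (2|3071)^3 = +1. Now have (119|3071).
Both 119 ≡ 3 and 3071 ≡ 3 (mod 4), so reciprocity gives (119|3071) = -(3071|119). Reduce: 3071 ≡ 96 (mod 119). Now have -(96|119).
Factor out 2: 96 = 2^5·3. Since 119 ≡ 7 (mod 8), (2|119) = +1, and (2|119)^5 = +1. Now have -(3|119).
Both 3 ≡ 3 and 119 ≡ 3 (mod 4), so reciprocity gives (3|119) = -(119|3). Reduce: 119 ≡ 2 (mod 3). Now have (2|3).
Factor out 2: 2 = 2. Since 3 ≡ 3 (mod 8), (2|3) = -1. Now have -(1|3).
(1|3) = 1. Collecting the sign factors: -1.
Product: (1)·(-1) = -1.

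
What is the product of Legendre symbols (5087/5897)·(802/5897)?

1

By multiplicativity, (5087·802/5897) = (5087/5897)·(802/5897).
First factor (5087/5897):
(5087/5897)
  = (5897/5087)    [QR: 5897 ≡ 1 mod 4, sign kept]
  = (810/5087)    [5897 ≡ 810 mod 5087]
  = (405/5087)    [5087 ≡ 7 mod 8 ⇒ (2/5087) = +1]
  = (5087/405)    [QR: 405 ≡ 1 mod 4, sign kept]
  = (227/405)    [5087 ≡ 227 mod 405]
  = (405/227)    [QR: 405 ≡ 1 mod 4, sign kept]
  = (178/227)    [405 ≡ 178 mod 227]
  = -(89/227)    [227 ≡ 3 mod 8 ⇒ (2/227) = -1]
  = -(227/89)    [QR: 89 ≡ 1 mod 4, sign kept]
  = -(49/89)    [227 ≡ 49 mod 89]
  = -(89/49)    [QR: 49 ≡ 1 mod 4, sign kept]
  = -(40/49)    [89 ≡ 40 mod 49]
  = -(5/49)    [49 ≡ 1 mod 8 ⇒ (2/49)^3 = +1]
  = -(49/5)    [QR: 5 ≡ 1 mod 4, sign kept]
  = -(4/5)    [49 ≡ 4 mod 5]
  = -(1/5)    [5 ≡ 5 mod 8 ⇒ (2/5)^2 = +1]
  = -1    [(1/5) = 1]
Second factor (802/5897):
(802/5897)
  = (401/5897)    [5897 ≡ 1 mod 8 ⇒ (2/5897) = +1]
  = (5897/401)    [QR: 401 ≡ 1 mod 4, sign kept]
  = (283/401)    [5897 ≡ 283 mod 401]
  = (401/283)    [QR: 401 ≡ 1 mod 4, sign kept]
  = (118/283)    [401 ≡ 118 mod 283]
  = -(59/283)    [283 ≡ 3 mod 8 ⇒ (2/283) = -1]
  = (283/59)    [QR: both ≡ 3 mod 4, sign flips]
  = (47/59)    [283 ≡ 47 mod 59]
  = -(59/47)    [QR: both ≡ 3 mod 4, sign flips]
  = -(12/47)    [59 ≡ 12 mod 47]
  = -(3/47)    [47 ≡ 7 mod 8 ⇒ (2/47)^2 = +1]
  = (47/3)    [QR: both ≡ 3 mod 4, sign flips]
  = (2/3)    [47 ≡ 2 mod 3]
  = -(1/3)    [3 ≡ 3 mod 8 ⇒ (2/3) = -1]
  = -1    [(1/3) = 1]
Product: (-1)·(-1) = 1.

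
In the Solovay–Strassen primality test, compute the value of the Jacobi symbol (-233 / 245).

Reduce the numerator: -233 ≡ 12 (mod 245), so (-233 / 245) = (12 / 245).
Factor out 2: 12 = 2^2·3. Since 245 ≡ 5 (mod 8), (2 / 245) = -1, and (2 / 245)^2 = +1. Now have (3 / 245).
245 ≡ 1 (mod 4), so quadratic reciprocity gives (3 / 245) = (245 / 3). Reduce: 245 ≡ 2 (mod 3). Now have (2 / 3).
Factor out 2: 2 = 2. Since 3 ≡ 3 (mod 8), (2 / 3) = -1. Now have -(1 / 3).
(1 / 3) = 1. Collecting the sign factors: -1.

-1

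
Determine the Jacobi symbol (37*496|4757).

By multiplicativity, (37·496|4757) = (37|4757)·(496|4757).
First factor (37|4757):
(37|4757)
  = (4757|37)    [QR: 37 ≡ 1 mod 4, sign kept]
  = (21|37)    [4757 ≡ 21 mod 37]
  = (37|21)    [QR: 21 ≡ 1 mod 4, sign kept]
  = (16|21)    [37 ≡ 16 mod 21]
  = (1|21)    [21 ≡ 5 mod 8 ⇒ (2|21)^4 = +1]
  = 1    [(1|21) = 1]
Second factor (496|4757):
(496|4757)
  = (31|4757)    [4757 ≡ 5 mod 8 ⇒ (2|4757)^4 = +1]
  = (4757|31)    [QR: 4757 ≡ 1 mod 4, sign kept]
  = (14|31)    [4757 ≡ 14 mod 31]
  = (7|31)    [31 ≡ 7 mod 8 ⇒ (2|31) = +1]
  = -(31|7)    [QR: both ≡ 3 mod 4, sign flips]
  = -(3|7)    [31 ≡ 3 mod 7]
  = (7|3)    [QR: both ≡ 3 mod 4, sign flips]
  = (1|3)    [7 ≡ 1 mod 3]
  = 1    [(1|3) = 1]
Product: (1)·(1) = 1.

1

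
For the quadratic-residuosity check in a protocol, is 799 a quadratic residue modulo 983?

Both 799 ≡ 3 and 983 ≡ 3 (mod 4), so reciprocity gives (799|983) = -(983|799). Reduce: 983 ≡ 184 (mod 799). Now have -(184|799).
Factor out 2: 184 = 2^3·23. Since 799 ≡ 7 (mod 8), (2|799) = +1, and (2|799)^3 = +1. Now have -(23|799).
Both 23 ≡ 3 and 799 ≡ 3 (mod 4), so reciprocity gives (23|799) = -(799|23). Reduce: 799 ≡ 17 (mod 23). Now have (17|23).
17 ≡ 1 (mod 4), so quadratic reciprocity gives (17|23) = (23|17). Reduce: 23 ≡ 6 (mod 17). Now have (6|17).
Factor out 2: 6 = 2·3. Since 17 ≡ 1 (mod 8), (2|17) = +1. Now have (3|17).
17 ≡ 1 (mod 4), so quadratic reciprocity gives (3|17) = (17|3). Reduce: 17 ≡ 2 (mod 3). Now have (2|3).
Factor out 2: 2 = 2. Since 3 ≡ 3 (mod 8), (2|3) = -1. Now have -(1|3).
(1|3) = 1. Collecting the sign factors: -1.
(799|983) = -1, and 983 is prime, so 799 is not a quadratic residue mod 983.

no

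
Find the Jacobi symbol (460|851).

Factor out 2: 460 = 2^2·115. Since 851 ≡ 3 (mod 8), (2|851) = -1, and (2|851)^2 = +1. Now have (115|851).
Both 115 ≡ 3 and 851 ≡ 3 (mod 4), so reciprocity gives (115|851) = -(851|115). Reduce: 851 ≡ 46 (mod 115). Now have -(46|115).
Factor out 2: 46 = 2·23. Since 115 ≡ 3 (mod 8), (2|115) = -1. Now have (23|115).
Both 23 ≡ 3 and 115 ≡ 3 (mod 4), so reciprocity gives (23|115) = -(115|23). Reduce: 115 ≡ 0 (mod 23). Now have -(0|23).
The numerator is now 0 with denominator 23 > 1: the symbol is 0.

0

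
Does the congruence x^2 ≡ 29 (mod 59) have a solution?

yes

(29/59)
  = (59/29)    [QR: 29 ≡ 1 mod 4, sign kept]
  = (1/29)    [59 ≡ 1 mod 29]
  = 1    [(1/29) = 1]
The Legendre symbol is 1, so x^2 ≡ 29 (mod 59) has solution.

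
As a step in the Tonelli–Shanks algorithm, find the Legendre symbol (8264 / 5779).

(8264 / 5779)
  = (2485 / 5779)    [8264 ≡ 2485 mod 5779]
  = (5779 / 2485)    [QR: 2485 ≡ 1 mod 4, sign kept]
  = (809 / 2485)    [5779 ≡ 809 mod 2485]
  = (2485 / 809)    [QR: 809 ≡ 1 mod 4, sign kept]
  = (58 / 809)    [2485 ≡ 58 mod 809]
  = (29 / 809)    [809 ≡ 1 mod 8 ⇒ (2 / 809) = +1]
  = (809 / 29)    [QR: 29 ≡ 1 mod 4, sign kept]
  = (26 / 29)    [809 ≡ 26 mod 29]
  = -(13 / 29)    [29 ≡ 5 mod 8 ⇒ (2 / 29) = -1]
  = -(29 / 13)    [QR: 13 ≡ 1 mod 4, sign kept]
  = -(3 / 13)    [29 ≡ 3 mod 13]
  = -(13 / 3)    [QR: 13 ≡ 1 mod 4, sign kept]
  = -(1 / 3)    [13 ≡ 1 mod 3]
  = -1    [(1 / 3) = 1]

-1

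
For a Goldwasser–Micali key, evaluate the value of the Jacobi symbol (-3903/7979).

(-3903/7979)
  = (4076/7979)    [-3903 ≡ 4076 mod 7979]
  = (1019/7979)    [7979 ≡ 3 mod 8 ⇒ (2/7979)^2 = +1]
  = -(7979/1019)    [QR: both ≡ 3 mod 4, sign flips]
  = -(846/1019)    [7979 ≡ 846 mod 1019]
  = (423/1019)    [1019 ≡ 3 mod 8 ⇒ (2/1019) = -1]
  = -(1019/423)    [QR: both ≡ 3 mod 4, sign flips]
  = -(173/423)    [1019 ≡ 173 mod 423]
  = -(423/173)    [QR: 173 ≡ 1 mod 4, sign kept]
  = -(77/173)    [423 ≡ 77 mod 173]
  = -(173/77)    [QR: 77 ≡ 1 mod 4, sign kept]
  = -(19/77)    [173 ≡ 19 mod 77]
  = -(77/19)    [QR: 77 ≡ 1 mod 4, sign kept]
  = -(1/19)    [77 ≡ 1 mod 19]
  = -1    [(1/19) = 1]

-1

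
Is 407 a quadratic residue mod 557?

yes

(407/557)
  = (557/407)    [QR: 557 ≡ 1 mod 4, sign kept]
  = (150/407)    [557 ≡ 150 mod 407]
  = (75/407)    [407 ≡ 7 mod 8 ⇒ (2/407) = +1]
  = -(407/75)    [QR: both ≡ 3 mod 4, sign flips]
  = -(32/75)    [407 ≡ 32 mod 75]
  = (1/75)    [75 ≡ 3 mod 8 ⇒ (2/75)^5 = -1]
  = 1    [(1/75) = 1]
(407/557) = 1, and 557 is prime, so 407 is a quadratic residue mod 557.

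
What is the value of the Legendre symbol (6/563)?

Factor out 2: 6 = 2·3. Since 563 ≡ 3 (mod 8), (2/563) = -1. Now have -(3/563).
Both 3 ≡ 3 and 563 ≡ 3 (mod 4), so reciprocity gives (3/563) = -(563/3). Reduce: 563 ≡ 2 (mod 3). Now have (2/3).
Factor out 2: 2 = 2. Since 3 ≡ 3 (mod 8), (2/3) = -1. Now have -(1/3).
(1/3) = 1. Collecting the sign factors: -1.

-1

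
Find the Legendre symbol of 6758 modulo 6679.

(6758/6679)
  = (79/6679)    [6758 ≡ 79 mod 6679]
  = -(6679/79)    [QR: both ≡ 3 mod 4, sign flips]
  = -(43/79)    [6679 ≡ 43 mod 79]
  = (79/43)    [QR: both ≡ 3 mod 4, sign flips]
  = (36/43)    [79 ≡ 36 mod 43]
  = (9/43)    [43 ≡ 3 mod 8 ⇒ (2/43)^2 = +1]
  = (43/9)    [QR: 9 ≡ 1 mod 4, sign kept]
  = (7/9)    [43 ≡ 7 mod 9]
  = (9/7)    [QR: 9 ≡ 1 mod 4, sign kept]
  = (2/7)    [9 ≡ 2 mod 7]
  = (1/7)    [7 ≡ 7 mod 8 ⇒ (2/7) = +1]
  = 1    [(1/7) = 1]

1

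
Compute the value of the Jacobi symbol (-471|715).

-1

Pull out -1: (-471|715) = (-1|715)·(471|715). Since 715 ≡ 3 (mod 4), (-1|715) = -1. Now have -(471|715).
Both 471 ≡ 3 and 715 ≡ 3 (mod 4), so reciprocity gives (471|715) = -(715|471). Reduce: 715 ≡ 244 (mod 471). Now have (244|471).
Factor out 2: 244 = 2^2·61. Since 471 ≡ 7 (mod 8), (2|471) = +1, and (2|471)^2 = +1. Now have (61|471).
61 ≡ 1 (mod 4), so quadratic reciprocity gives (61|471) = (471|61). Reduce: 471 ≡ 44 (mod 61). Now have (44|61).
Factor out 2: 44 = 2^2·11. Since 61 ≡ 5 (mod 8), (2|61) = -1, and (2|61)^2 = +1. Now have (11|61).
61 ≡ 1 (mod 4), so quadratic reciprocity gives (11|61) = (61|11). Reduce: 61 ≡ 6 (mod 11). Now have (6|11).
Factor out 2: 6 = 2·3. Since 11 ≡ 3 (mod 8), (2|11) = -1. Now have -(3|11).
Both 3 ≡ 3 and 11 ≡ 3 (mod 4), so reciprocity gives (3|11) = -(11|3). Reduce: 11 ≡ 2 (mod 3). Now have (2|3).
Factor out 2: 2 = 2. Since 3 ≡ 3 (mod 8), (2|3) = -1. Now have -(1|3).
(1|3) = 1. Collecting the sign factors: -1.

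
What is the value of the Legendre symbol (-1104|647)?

1

Pull out -1: (-1104|647) = (-1|647)·(1104|647). Since 647 ≡ 3 (mod 4), (-1|647) = -1. Now have -(1104|647).
Reduce the numerator: 1104 ≡ 457 (mod 647), so (1104|647) = (457|647).
457 ≡ 1 (mod 4), so quadratic reciprocity gives (457|647) = (647|457). Reduce: 647 ≡ 190 (mod 457). Now have -(190|457).
Factor out 2: 190 = 2·95. Since 457 ≡ 1 (mod 8), (2|457) = +1. Now have -(95|457).
457 ≡ 1 (mod 4), so quadratic reciprocity gives (95|457) = (457|95). Reduce: 457 ≡ 77 (mod 95). Now have -(77|95).
77 ≡ 1 (mod 4), so quadratic reciprocity gives (77|95) = (95|77). Reduce: 95 ≡ 18 (mod 77). Now have -(18|77).
Factor out 2: 18 = 2·9. Since 77 ≡ 5 (mod 8), (2|77) = -1. Now have (9|77).
9 ≡ 1 (mod 4), so quadratic reciprocity gives (9|77) = (77|9). Reduce: 77 ≡ 5 (mod 9). Now have (5|9).
5 ≡ 1 (mod 4), so quadratic reciprocity gives (5|9) = (9|5). Reduce: 9 ≡ 4 (mod 5). Now have (4|5).
Factor out 2: 4 = 2^2. Since 5 ≡ 5 (mod 8), (2|5) = -1, and (2|5)^2 = +1. Now have (1|5).
(1|5) = 1. Collecting the sign factors: 1.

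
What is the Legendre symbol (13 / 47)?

-1

(13 / 47)
  = (47 / 13)    [QR: 13 ≡ 1 mod 4, sign kept]
  = (8 / 13)    [47 ≡ 8 mod 13]
  = -(1 / 13)    [13 ≡ 5 mod 8 ⇒ (2 / 13)^3 = -1]
  = -1    [(1 / 13) = 1]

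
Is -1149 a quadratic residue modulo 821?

no

Pull out -1: (-1149/821) = (-1/821)·(1149/821). Since 821 ≡ 1 (mod 4), (-1/821) = +1. Now have (1149/821).
Reduce the numerator: 1149 ≡ 328 (mod 821), so (1149/821) = (328/821).
Factor out 2: 328 = 2^3·41. Since 821 ≡ 5 (mod 8), (2/821) = -1, and (2/821)^3 = -1. Now have -(41/821).
41 ≡ 1 (mod 4), so quadratic reciprocity gives (41/821) = (821/41). Reduce: 821 ≡ 1 (mod 41). Now have -(1/41).
(1/41) = 1. Collecting the sign factors: -1.
(-1149/821) = -1, and 821 is prime, so -1149 is not a quadratic residue mod 821.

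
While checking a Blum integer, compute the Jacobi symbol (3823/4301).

1

(3823/4301)
  = (4301/3823)    [QR: 4301 ≡ 1 mod 4, sign kept]
  = (478/3823)    [4301 ≡ 478 mod 3823]
  = (239/3823)    [3823 ≡ 7 mod 8 ⇒ (2/3823) = +1]
  = -(3823/239)    [QR: both ≡ 3 mod 4, sign flips]
  = -(238/239)    [3823 ≡ 238 mod 239]
  = -(119/239)    [239 ≡ 7 mod 8 ⇒ (2/239) = +1]
  = (239/119)    [QR: both ≡ 3 mod 4, sign flips]
  = (1/119)    [239 ≡ 1 mod 119]
  = 1    [(1/119) = 1]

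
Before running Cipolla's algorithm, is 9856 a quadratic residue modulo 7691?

(9856|7691)
  = (2165|7691)    [9856 ≡ 2165 mod 7691]
  = (7691|2165)    [QR: 2165 ≡ 1 mod 4, sign kept]
  = (1196|2165)    [7691 ≡ 1196 mod 2165]
  = (299|2165)    [2165 ≡ 5 mod 8 ⇒ (2|2165)^2 = +1]
  = (2165|299)    [QR: 2165 ≡ 1 mod 4, sign kept]
  = (72|299)    [2165 ≡ 72 mod 299]
  = -(9|299)    [299 ≡ 3 mod 8 ⇒ (2|299)^3 = -1]
  = -(299|9)    [QR: 9 ≡ 1 mod 4, sign kept]
  = -(2|9)    [299 ≡ 2 mod 9]
  = -(1|9)    [9 ≡ 1 mod 8 ⇒ (2|9) = +1]
  = -1    [(1|9) = 1]
The Legendre symbol is -1, so x^2 ≡ 9856 (mod 7691) has no solution.

no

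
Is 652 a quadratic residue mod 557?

Reduce the numerator: 652 ≡ 95 (mod 557), so (652/557) = (95/557).
557 ≡ 1 (mod 4), so quadratic reciprocity gives (95/557) = (557/95). Reduce: 557 ≡ 82 (mod 95). Now have (82/95).
Factor out 2: 82 = 2·41. Since 95 ≡ 7 (mod 8), (2/95) = +1. Now have (41/95).
41 ≡ 1 (mod 4), so quadratic reciprocity gives (41/95) = (95/41). Reduce: 95 ≡ 13 (mod 41). Now have (13/41).
13 ≡ 1 (mod 4), so quadratic reciprocity gives (13/41) = (41/13). Reduce: 41 ≡ 2 (mod 13). Now have (2/13).
Factor out 2: 2 = 2. Since 13 ≡ 5 (mod 8), (2/13) = -1. Now have -(1/13).
(1/13) = 1. Collecting the sign factors: -1.
The Legendre symbol is -1, so x^2 ≡ 652 (mod 557) has no solution.

no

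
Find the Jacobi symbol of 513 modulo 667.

-1

(513/667)
  = (667/513)    [QR: 513 ≡ 1 mod 4, sign kept]
  = (154/513)    [667 ≡ 154 mod 513]
  = (77/513)    [513 ≡ 1 mod 8 ⇒ (2/513) = +1]
  = (513/77)    [QR: 77 ≡ 1 mod 4, sign kept]
  = (51/77)    [513 ≡ 51 mod 77]
  = (77/51)    [QR: 77 ≡ 1 mod 4, sign kept]
  = (26/51)    [77 ≡ 26 mod 51]
  = -(13/51)    [51 ≡ 3 mod 8 ⇒ (2/51) = -1]
  = -(51/13)    [QR: 13 ≡ 1 mod 4, sign kept]
  = -(12/13)    [51 ≡ 12 mod 13]
  = -(3/13)    [13 ≡ 5 mod 8 ⇒ (2/13)^2 = +1]
  = -(13/3)    [QR: 13 ≡ 1 mod 4, sign kept]
  = -(1/3)    [13 ≡ 1 mod 3]
  = -1    [(1/3) = 1]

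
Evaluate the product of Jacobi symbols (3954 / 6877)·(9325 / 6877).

-1

By multiplicativity, (3954·9325 / 6877) = (3954 / 6877)·(9325 / 6877).
First factor (3954 / 6877):
Factor out 2: 3954 = 2·1977. Since 6877 ≡ 5 (mod 8), (2 / 6877) = -1. Now have -(1977 / 6877).
1977 ≡ 1 (mod 4), so quadratic reciprocity gives (1977 / 6877) = (6877 / 1977). Reduce: 6877 ≡ 946 (mod 1977). Now have -(946 / 1977).
Factor out 2: 946 = 2·473. Since 1977 ≡ 1 (mod 8), (2 / 1977) = +1. Now have -(473 / 1977).
473 ≡ 1 (mod 4), so quadratic reciprocity gives (473 / 1977) = (1977 / 473). Reduce: 1977 ≡ 85 (mod 473). Now have -(85 / 473).
85 ≡ 1 (mod 4), so quadratic reciprocity gives (85 / 473) = (473 / 85). Reduce: 473 ≡ 48 (mod 85). Now have -(48 / 85).
Factor out 2: 48 = 2^4·3. Since 85 ≡ 5 (mod 8), (2 / 85) = -1, and (2 / 85)^4 = +1. Now have -(3 / 85).
85 ≡ 1 (mod 4), so quadratic reciprocity gives (3 / 85) = (85 / 3). Reduce: 85 ≡ 1 (mod 3). Now have -(1 / 3).
(1 / 3) = 1. Collecting the sign factors: -1.
Second factor (9325 / 6877):
Reduce the numerator: 9325 ≡ 2448 (mod 6877), so (9325 / 6877) = (2448 / 6877).
Factor out 2: 2448 = 2^4·153. Since 6877 ≡ 5 (mod 8), (2 / 6877) = -1, and (2 / 6877)^4 = +1. Now have (153 / 6877).
153 ≡ 1 (mod 4), so quadratic reciprocity gives (153 / 6877) = (6877 / 153). Reduce: 6877 ≡ 145 (mod 153). Now have (145 / 153).
145 ≡ 1 (mod 4), so quadratic reciprocity gives (145 / 153) = (153 / 145). Reduce: 153 ≡ 8 (mod 145). Now have (8 / 145).
Factor out 2: 8 = 2^3. Since 145 ≡ 1 (mod 8), (2 / 145) = +1, and (2 / 145)^3 = +1. Now have (1 / 145).
(1 / 145) = 1. Collecting the sign factors: 1.
Product: (-1)·(1) = -1.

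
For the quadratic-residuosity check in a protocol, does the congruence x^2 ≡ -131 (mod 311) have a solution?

Reduce the numerator: -131 ≡ 180 (mod 311), so (-131|311) = (180|311).
Factor out 2: 180 = 2^2·45. Since 311 ≡ 7 (mod 8), (2|311) = +1, and (2|311)^2 = +1. Now have (45|311).
45 ≡ 1 (mod 4), so quadratic reciprocity gives (45|311) = (311|45). Reduce: 311 ≡ 41 (mod 45). Now have (41|45).
41 ≡ 1 (mod 4), so quadratic reciprocity gives (41|45) = (45|41). Reduce: 45 ≡ 4 (mod 41). Now have (4|41).
Factor out 2: 4 = 2^2. Since 41 ≡ 1 (mod 8), (2|41) = +1, and (2|41)^2 = +1. Now have (1|41).
(1|41) = 1. Collecting the sign factors: 1.
The Legendre symbol is 1, so x^2 ≡ -131 (mod 311) has solution.

yes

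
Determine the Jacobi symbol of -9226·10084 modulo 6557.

-1

By multiplicativity, (-9226·10084 / 6557) = (-9226 / 6557)·(10084 / 6557).
First factor (-9226 / 6557):
Reduce the numerator: -9226 ≡ 3888 (mod 6557), so (-9226 / 6557) = (3888 / 6557).
Factor out 2: 3888 = 2^4·243. Since 6557 ≡ 5 (mod 8), (2 / 6557) = -1, and (2 / 6557)^4 = +1. Now have (243 / 6557).
6557 ≡ 1 (mod 4), so quadratic reciprocity gives (243 / 6557) = (6557 / 243). Reduce: 6557 ≡ 239 (mod 243). Now have (239 / 243).
Both 239 ≡ 3 and 243 ≡ 3 (mod 4), so reciprocity gives (239 / 243) = -(243 / 239). Reduce: 243 ≡ 4 (mod 239). Now have -(4 / 239).
Factor out 2: 4 = 2^2. Since 239 ≡ 7 (mod 8), (2 / 239) = +1, and (2 / 239)^2 = +1. Now have -(1 / 239).
(1 / 239) = 1. Collecting the sign factors: -1.
Second factor (10084 / 6557):
Reduce the numerator: 10084 ≡ 3527 (mod 6557), so (10084 / 6557) = (3527 / 6557).
6557 ≡ 1 (mod 4), so quadratic reciprocity gives (3527 / 6557) = (6557 / 3527). Reduce: 6557 ≡ 3030 (mod 3527). Now have (3030 / 3527).
Factor out 2: 3030 = 2·1515. Since 3527 ≡ 7 (mod 8), (2 / 3527) = +1. Now have (1515 / 3527).
Both 1515 ≡ 3 and 3527 ≡ 3 (mod 4), so reciprocity gives (1515 / 3527) = -(3527 / 1515). Reduce: 3527 ≡ 497 (mod 1515). Now have -(497 / 1515).
497 ≡ 1 (mod 4), so quadratic reciprocity gives (497 / 1515) = (1515 / 497). Reduce: 1515 ≡ 24 (mod 497). Now have -(24 / 497).
Factor out 2: 24 = 2^3·3. Since 497 ≡ 1 (mod 8), (2 / 497) = +1, and (2 / 497)^3 = +1. Now have -(3 / 497).
497 ≡ 1 (mod 4), so quadratic reciprocity gives (3 / 497) = (497 / 3). Reduce: 497 ≡ 2 (mod 3). Now have -(2 / 3).
Factor out 2: 2 = 2. Since 3 ≡ 3 (mod 8), (2 / 3) = -1. Now have (1 / 3).
(1 / 3) = 1. Collecting the sign factors: 1.
Product: (-1)·(1) = -1.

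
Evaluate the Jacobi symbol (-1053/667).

(-1053/667)
  = -(1053/667)    [667 ≡ 3 mod 4 ⇒ (-1/667) = -1]
  = -(386/667)    [1053 ≡ 386 mod 667]
  = (193/667)    [667 ≡ 3 mod 8 ⇒ (2/667) = -1]
  = (667/193)    [QR: 193 ≡ 1 mod 4, sign kept]
  = (88/193)    [667 ≡ 88 mod 193]
  = (11/193)    [193 ≡ 1 mod 8 ⇒ (2/193)^3 = +1]
  = (193/11)    [QR: 193 ≡ 1 mod 4, sign kept]
  = (6/11)    [193 ≡ 6 mod 11]
  = -(3/11)    [11 ≡ 3 mod 8 ⇒ (2/11) = -1]
  = (11/3)    [QR: both ≡ 3 mod 4, sign flips]
  = (2/3)    [11 ≡ 2 mod 3]
  = -(1/3)    [3 ≡ 3 mod 8 ⇒ (2/3) = -1]
  = -1    [(1/3) = 1]

-1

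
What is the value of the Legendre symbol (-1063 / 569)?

(-1063 / 569)
  = (1063 / 569)    [569 ≡ 1 mod 4 ⇒ (-1 / 569) = +1]
  = (494 / 569)    [1063 ≡ 494 mod 569]
  = (247 / 569)    [569 ≡ 1 mod 8 ⇒ (2 / 569) = +1]
  = (569 / 247)    [QR: 569 ≡ 1 mod 4, sign kept]
  = (75 / 247)    [569 ≡ 75 mod 247]
  = -(247 / 75)    [QR: both ≡ 3 mod 4, sign flips]
  = -(22 / 75)    [247 ≡ 22 mod 75]
  = (11 / 75)    [75 ≡ 3 mod 8 ⇒ (2 / 75) = -1]
  = -(75 / 11)    [QR: both ≡ 3 mod 4, sign flips]
  = -(9 / 11)    [75 ≡ 9 mod 11]
  = -(11 / 9)    [QR: 9 ≡ 1 mod 4, sign kept]
  = -(2 / 9)    [11 ≡ 2 mod 9]
  = -(1 / 9)    [9 ≡ 1 mod 8 ⇒ (2 / 9) = +1]
  = -1    [(1 / 9) = 1]

-1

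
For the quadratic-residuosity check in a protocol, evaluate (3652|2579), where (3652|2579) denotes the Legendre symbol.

-1

(3652|2579)
  = (1073|2579)    [3652 ≡ 1073 mod 2579]
  = (2579|1073)    [QR: 1073 ≡ 1 mod 4, sign kept]
  = (433|1073)    [2579 ≡ 433 mod 1073]
  = (1073|433)    [QR: 433 ≡ 1 mod 4, sign kept]
  = (207|433)    [1073 ≡ 207 mod 433]
  = (433|207)    [QR: 433 ≡ 1 mod 4, sign kept]
  = (19|207)    [433 ≡ 19 mod 207]
  = -(207|19)    [QR: both ≡ 3 mod 4, sign flips]
  = -(17|19)    [207 ≡ 17 mod 19]
  = -(19|17)    [QR: 17 ≡ 1 mod 4, sign kept]
  = -(2|17)    [19 ≡ 2 mod 17]
  = -(1|17)    [17 ≡ 1 mod 8 ⇒ (2|17) = +1]
  = -1    [(1|17) = 1]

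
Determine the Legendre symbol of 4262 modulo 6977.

Factor out 2: 4262 = 2·2131. Since 6977 ≡ 1 (mod 8), (2 / 6977) = +1. Now have (2131 / 6977).
6977 ≡ 1 (mod 4), so quadratic reciprocity gives (2131 / 6977) = (6977 / 2131). Reduce: 6977 ≡ 584 (mod 2131). Now have (584 / 2131).
Factor out 2: 584 = 2^3·73. Since 2131 ≡ 3 (mod 8), (2 / 2131) = -1, and (2 / 2131)^3 = -1. Now have -(73 / 2131).
73 ≡ 1 (mod 4), so quadratic reciprocity gives (73 / 2131) = (2131 / 73). Reduce: 2131 ≡ 14 (mod 73). Now have -(14 / 73).
Factor out 2: 14 = 2·7. Since 73 ≡ 1 (mod 8), (2 / 73) = +1. Now have -(7 / 73).
73 ≡ 1 (mod 4), so quadratic reciprocity gives (7 / 73) = (73 / 7). Reduce: 73 ≡ 3 (mod 7). Now have -(3 / 7).
Both 3 ≡ 3 and 7 ≡ 3 (mod 4), so reciprocity gives (3 / 7) = -(7 / 3). Reduce: 7 ≡ 1 (mod 3). Now have (1 / 3).
(1 / 3) = 1. Collecting the sign factors: 1.

1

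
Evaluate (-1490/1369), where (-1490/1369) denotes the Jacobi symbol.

1

Reduce the numerator: -1490 ≡ 1248 (mod 1369), so (-1490/1369) = (1248/1369).
Factor out 2: 1248 = 2^5·39. Since 1369 ≡ 1 (mod 8), (2/1369) = +1, and (2/1369)^5 = +1. Now have (39/1369).
1369 ≡ 1 (mod 4), so quadratic reciprocity gives (39/1369) = (1369/39). Reduce: 1369 ≡ 4 (mod 39). Now have (4/39).
Factor out 2: 4 = 2^2. Since 39 ≡ 7 (mod 8), (2/39) = +1, and (2/39)^2 = +1. Now have (1/39).
(1/39) = 1. Collecting the sign factors: 1.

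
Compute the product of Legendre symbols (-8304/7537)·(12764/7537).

By multiplicativity, (-8304·12764/7537) = (-8304/7537)·(12764/7537).
First factor (-8304/7537):
Reduce the numerator: -8304 ≡ 6770 (mod 7537), so (-8304/7537) = (6770/7537).
Factor out 2: 6770 = 2·3385. Since 7537 ≡ 1 (mod 8), (2/7537) = +1. Now have (3385/7537).
3385 ≡ 1 (mod 4), so quadratic reciprocity gives (3385/7537) = (7537/3385). Reduce: 7537 ≡ 767 (mod 3385). Now have (767/3385).
3385 ≡ 1 (mod 4), so quadratic reciprocity gives (767/3385) = (3385/767). Reduce: 3385 ≡ 317 (mod 767). Now have (317/767).
317 ≡ 1 (mod 4), so quadratic reciprocity gives (317/767) = (767/317). Reduce: 767 ≡ 133 (mod 317). Now have (133/317).
133 ≡ 1 (mod 4), so quadratic reciprocity gives (133/317) = (317/133). Reduce: 317 ≡ 51 (mod 133). Now have (51/133).
133 ≡ 1 (mod 4), so quadratic reciprocity gives (51/133) = (133/51). Reduce: 133 ≡ 31 (mod 51). Now have (31/51).
Both 31 ≡ 3 and 51 ≡ 3 (mod 4), so reciprocity gives (31/51) = -(51/31). Reduce: 51 ≡ 20 (mod 31). Now have -(20/31).
Factor out 2: 20 = 2^2·5. Since 31 ≡ 7 (mod 8), (2/31) = +1, and (2/31)^2 = +1. Now have -(5/31).
5 ≡ 1 (mod 4), so quadratic reciprocity gives (5/31) = (31/5). Reduce: 31 ≡ 1 (mod 5). Now have -(1/5).
(1/5) = 1. Collecting the sign factors: -1.
Second factor (12764/7537):
Reduce the numerator: 12764 ≡ 5227 (mod 7537), so (12764/7537) = (5227/7537).
7537 ≡ 1 (mod 4), so quadratic reciprocity gives (5227/7537) = (7537/5227). Reduce: 7537 ≡ 2310 (mod 5227). Now have (2310/5227).
Factor out 2: 2310 = 2·1155. Since 5227 ≡ 3 (mod 8), (2/5227) = -1. Now have -(1155/5227).
Both 1155 ≡ 3 and 5227 ≡ 3 (mod 4), so reciprocity gives (1155/5227) = -(5227/1155). Reduce: 5227 ≡ 607 (mod 1155). Now have (607/1155).
Both 607 ≡ 3 and 1155 ≡ 3 (mod 4), so reciprocity gives (607/1155) = -(1155/607). Reduce: 1155 ≡ 548 (mod 607). Now have -(548/607).
Factor out 2: 548 = 2^2·137. Since 607 ≡ 7 (mod 8), (2/607) = +1, and (2/607)^2 = +1. Now have -(137/607).
137 ≡ 1 (mod 4), so quadratic reciprocity gives (137/607) = (607/137). Reduce: 607 ≡ 59 (mod 137). Now have -(59/137).
137 ≡ 1 (mod 4), so quadratic reciprocity gives (59/137) = (137/59). Reduce: 137 ≡ 19 (mod 59). Now have -(19/59).
Both 19 ≡ 3 and 59 ≡ 3 (mod 4), so reciprocity gives (19/59) = -(59/19). Reduce: 59 ≡ 2 (mod 19). Now have (2/19).
Factor out 2: 2 = 2. Since 19 ≡ 3 (mod 8), (2/19) = -1. Now have -(1/19).
(1/19) = 1. Collecting the sign factors: -1.
Product: (-1)·(-1) = 1.

1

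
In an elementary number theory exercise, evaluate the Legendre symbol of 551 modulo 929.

1

(551|929)
  = (929|551)    [QR: 929 ≡ 1 mod 4, sign kept]
  = (378|551)    [929 ≡ 378 mod 551]
  = (189|551)    [551 ≡ 7 mod 8 ⇒ (2|551) = +1]
  = (551|189)    [QR: 189 ≡ 1 mod 4, sign kept]
  = (173|189)    [551 ≡ 173 mod 189]
  = (189|173)    [QR: 173 ≡ 1 mod 4, sign kept]
  = (16|173)    [189 ≡ 16 mod 173]
  = (1|173)    [173 ≡ 5 mod 8 ⇒ (2|173)^4 = +1]
  = 1    [(1|173) = 1]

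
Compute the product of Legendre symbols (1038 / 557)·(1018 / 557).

1

By multiplicativity, (1038·1018 / 557) = (1038 / 557)·(1018 / 557).
First factor (1038 / 557):
Reduce the numerator: 1038 ≡ 481 (mod 557), so (1038 / 557) = (481 / 557).
481 ≡ 1 (mod 4), so quadratic reciprocity gives (481 / 557) = (557 / 481). Reduce: 557 ≡ 76 (mod 481). Now have (76 / 481).
Factor out 2: 76 = 2^2·19. Since 481 ≡ 1 (mod 8), (2 / 481) = +1, and (2 / 481)^2 = +1. Now have (19 / 481).
481 ≡ 1 (mod 4), so quadratic reciprocity gives (19 / 481) = (481 / 19). Reduce: 481 ≡ 6 (mod 19). Now have (6 / 19).
Factor out 2: 6 = 2·3. Since 19 ≡ 3 (mod 8), (2 / 19) = -1. Now have -(3 / 19).
Both 3 ≡ 3 and 19 ≡ 3 (mod 4), so reciprocity gives (3 / 19) = -(19 / 3). Reduce: 19 ≡ 1 (mod 3). Now have (1 / 3).
(1 / 3) = 1. Collecting the sign factors: 1.
Second factor (1018 / 557):
Reduce the numerator: 1018 ≡ 461 (mod 557), so (1018 / 557) = (461 / 557).
461 ≡ 1 (mod 4), so quadratic reciprocity gives (461 / 557) = (557 / 461). Reduce: 557 ≡ 96 (mod 461). Now have (96 / 461).
Factor out 2: 96 = 2^5·3. Since 461 ≡ 5 (mod 8), (2 / 461) = -1, and (2 / 461)^5 = -1. Now have -(3 / 461).
461 ≡ 1 (mod 4), so quadratic reciprocity gives (3 / 461) = (461 / 3). Reduce: 461 ≡ 2 (mod 3). Now have -(2 / 3).
Factor out 2: 2 = 2. Since 3 ≡ 3 (mod 8), (2 / 3) = -1. Now have (1 / 3).
(1 / 3) = 1. Collecting the sign factors: 1.
Product: (1)·(1) = 1.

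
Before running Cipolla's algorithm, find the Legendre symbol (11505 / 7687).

(11505 / 7687)
  = (3818 / 7687)    [11505 ≡ 3818 mod 7687]
  = (1909 / 7687)    [7687 ≡ 7 mod 8 ⇒ (2 / 7687) = +1]
  = (7687 / 1909)    [QR: 1909 ≡ 1 mod 4, sign kept]
  = (51 / 1909)    [7687 ≡ 51 mod 1909]
  = (1909 / 51)    [QR: 1909 ≡ 1 mod 4, sign kept]
  = (22 / 51)    [1909 ≡ 22 mod 51]
  = -(11 / 51)    [51 ≡ 3 mod 8 ⇒ (2 / 51) = -1]
  = (51 / 11)    [QR: both ≡ 3 mod 4, sign flips]
  = (7 / 11)    [51 ≡ 7 mod 11]
  = -(11 / 7)    [QR: both ≡ 3 mod 4, sign flips]
  = -(4 / 7)    [11 ≡ 4 mod 7]
  = -(1 / 7)    [7 ≡ 7 mod 8 ⇒ (2 / 7)^2 = +1]
  = -1    [(1 / 7) = 1]

-1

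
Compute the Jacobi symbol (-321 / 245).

1

Reduce the numerator: -321 ≡ 169 (mod 245), so (-321 / 245) = (169 / 245).
169 ≡ 1 (mod 4), so quadratic reciprocity gives (169 / 245) = (245 / 169). Reduce: 245 ≡ 76 (mod 169). Now have (76 / 169).
Factor out 2: 76 = 2^2·19. Since 169 ≡ 1 (mod 8), (2 / 169) = +1, and (2 / 169)^2 = +1. Now have (19 / 169).
169 ≡ 1 (mod 4), so quadratic reciprocity gives (19 / 169) = (169 / 19). Reduce: 169 ≡ 17 (mod 19). Now have (17 / 19).
17 ≡ 1 (mod 4), so quadratic reciprocity gives (17 / 19) = (19 / 17). Reduce: 19 ≡ 2 (mod 17). Now have (2 / 17).
Factor out 2: 2 = 2. Since 17 ≡ 1 (mod 8), (2 / 17) = +1. Now have (1 / 17).
(1 / 17) = 1. Collecting the sign factors: 1.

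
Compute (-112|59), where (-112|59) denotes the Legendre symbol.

-1

Reduce the numerator: -112 ≡ 6 (mod 59), so (-112|59) = (6|59).
Factor out 2: 6 = 2·3. Since 59 ≡ 3 (mod 8), (2|59) = -1. Now have -(3|59).
Both 3 ≡ 3 and 59 ≡ 3 (mod 4), so reciprocity gives (3|59) = -(59|3). Reduce: 59 ≡ 2 (mod 3). Now have (2|3).
Factor out 2: 2 = 2. Since 3 ≡ 3 (mod 8), (2|3) = -1. Now have -(1|3).
(1|3) = 1. Collecting the sign factors: -1.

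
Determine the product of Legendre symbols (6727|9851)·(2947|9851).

By multiplicativity, (6727·2947|9851) = (6727|9851)·(2947|9851).
First factor (6727|9851):
(6727|9851)
  = -(9851|6727)    [QR: both ≡ 3 mod 4, sign flips]
  = -(3124|6727)    [9851 ≡ 3124 mod 6727]
  = -(781|6727)    [6727 ≡ 7 mod 8 ⇒ (2|6727)^2 = +1]
  = -(6727|781)    [QR: 781 ≡ 1 mod 4, sign kept]
  = -(479|781)    [6727 ≡ 479 mod 781]
  = -(781|479)    [QR: 781 ≡ 1 mod 4, sign kept]
  = -(302|479)    [781 ≡ 302 mod 479]
  = -(151|479)    [479 ≡ 7 mod 8 ⇒ (2|479) = +1]
  = (479|151)    [QR: both ≡ 3 mod 4, sign flips]
  = (26|151)    [479 ≡ 26 mod 151]
  = (13|151)    [151 ≡ 7 mod 8 ⇒ (2|151) = +1]
  = (151|13)    [QR: 13 ≡ 1 mod 4, sign kept]
  = (8|13)    [151 ≡ 8 mod 13]
  = -(1|13)    [13 ≡ 5 mod 8 ⇒ (2|13)^3 = -1]
  = -1    [(1|13) = 1]
Second factor (2947|9851):
(2947|9851)
  = -(9851|2947)    [QR: both ≡ 3 mod 4, sign flips]
  = -(1010|2947)    [9851 ≡ 1010 mod 2947]
  = (505|2947)    [2947 ≡ 3 mod 8 ⇒ (2|2947) = -1]
  = (2947|505)    [QR: 505 ≡ 1 mod 4, sign kept]
  = (422|505)    [2947 ≡ 422 mod 505]
  = (211|505)    [505 ≡ 1 mod 8 ⇒ (2|505) = +1]
  = (505|211)    [QR: 505 ≡ 1 mod 4, sign kept]
  = (83|211)    [505 ≡ 83 mod 211]
  = -(211|83)    [QR: both ≡ 3 mod 4, sign flips]
  = -(45|83)    [211 ≡ 45 mod 83]
  = -(83|45)    [QR: 45 ≡ 1 mod 4, sign kept]
  = -(38|45)    [83 ≡ 38 mod 45]
  = (19|45)    [45 ≡ 5 mod 8 ⇒ (2|45) = -1]
  = (45|19)    [QR: 45 ≡ 1 mod 4, sign kept]
  = (7|19)    [45 ≡ 7 mod 19]
  = -(19|7)    [QR: both ≡ 3 mod 4, sign flips]
  = -(5|7)    [19 ≡ 5 mod 7]
  = -(7|5)    [QR: 5 ≡ 1 mod 4, sign kept]
  = -(2|5)    [7 ≡ 2 mod 5]
  = (1|5)    [5 ≡ 5 mod 8 ⇒ (2|5) = -1]
  = 1    [(1|5) = 1]
Product: (-1)·(1) = -1.

-1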